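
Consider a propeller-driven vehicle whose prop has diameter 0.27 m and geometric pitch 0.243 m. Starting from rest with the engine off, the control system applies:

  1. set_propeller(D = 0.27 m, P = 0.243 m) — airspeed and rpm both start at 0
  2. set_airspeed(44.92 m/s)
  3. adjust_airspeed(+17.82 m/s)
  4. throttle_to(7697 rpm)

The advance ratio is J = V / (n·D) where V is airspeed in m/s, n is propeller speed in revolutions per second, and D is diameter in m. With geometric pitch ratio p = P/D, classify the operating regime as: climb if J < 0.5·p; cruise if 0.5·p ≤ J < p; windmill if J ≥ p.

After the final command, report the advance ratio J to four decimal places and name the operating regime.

set_propeller: D = 0.27 m, P = 0.243 m (p = P/D = 0.900000); state ← (V=0, rpm=0)
set_airspeed(44.92): V ← 44.92 m/s
adjust_airspeed(+17.82): V ← 44.92 +17.82 = 62.74 m/s
throttle_to(7697): rpm ← 7697
final state: V = 62.74 m/s, rpm = 7697 → n = rpm/60 = 128.283333 rev/s
J = V / (n·D) = 62.74 / (128.283333 × 0.27) = 1.811384
regime bands: climb J<0.4500 | cruise [0.4500, 0.9000) | windmill J≥0.9000
J = 1.8114 → windmill

J = 1.8114, regime = windmill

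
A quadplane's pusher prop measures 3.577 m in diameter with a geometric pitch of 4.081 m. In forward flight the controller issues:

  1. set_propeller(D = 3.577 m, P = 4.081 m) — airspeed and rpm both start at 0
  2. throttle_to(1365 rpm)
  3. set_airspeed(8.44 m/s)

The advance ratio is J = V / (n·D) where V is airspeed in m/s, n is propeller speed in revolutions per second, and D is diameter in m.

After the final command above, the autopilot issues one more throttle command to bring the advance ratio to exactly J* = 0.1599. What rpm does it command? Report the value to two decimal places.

set_propeller: D = 3.577 m, P = 4.081 m (p = P/D = 1.140900); state ← (V=0, rpm=0)
throttle_to(1365): rpm ← 1365
set_airspeed(8.44): V ← 8.44 m/s
final state: V = 8.44 m/s, rpm = 1365 → n = rpm/60 = 22.750000 rev/s
target J* = 0.1599; solve J* = V/(n·D) for n: n = V/(J*·D) = 8.44/(0.1599 × 3.577) = 14.756217 rev/s
rpm = 60·n = 885.373039

rpm = 885.37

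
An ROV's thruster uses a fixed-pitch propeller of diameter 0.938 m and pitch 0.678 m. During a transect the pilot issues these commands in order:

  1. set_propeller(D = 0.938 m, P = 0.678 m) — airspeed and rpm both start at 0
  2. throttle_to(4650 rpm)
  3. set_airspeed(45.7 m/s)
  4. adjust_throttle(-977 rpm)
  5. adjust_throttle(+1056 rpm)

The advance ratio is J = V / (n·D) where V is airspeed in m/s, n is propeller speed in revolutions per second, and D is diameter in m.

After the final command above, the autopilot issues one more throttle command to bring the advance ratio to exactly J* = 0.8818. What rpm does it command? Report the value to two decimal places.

set_propeller: D = 0.938 m, P = 0.678 m (p = P/D = 0.722814); state ← (V=0, rpm=0)
throttle_to(4650): rpm ← 4650
set_airspeed(45.7): V ← 45.7 m/s
adjust_throttle(-977): rpm ← 4650 -977 = 3673
adjust_throttle(+1056): rpm ← 3673 +1056 = 4729
final state: V = 45.7 m/s, rpm = 4729 → n = rpm/60 = 78.816667 rev/s
target J* = 0.8818; solve J* = V/(n·D) for n: n = V/(J*·D) = 45.7/(0.8818 × 0.938) = 55.251397 rev/s
rpm = 60·n = 3315.083849

rpm = 3315.08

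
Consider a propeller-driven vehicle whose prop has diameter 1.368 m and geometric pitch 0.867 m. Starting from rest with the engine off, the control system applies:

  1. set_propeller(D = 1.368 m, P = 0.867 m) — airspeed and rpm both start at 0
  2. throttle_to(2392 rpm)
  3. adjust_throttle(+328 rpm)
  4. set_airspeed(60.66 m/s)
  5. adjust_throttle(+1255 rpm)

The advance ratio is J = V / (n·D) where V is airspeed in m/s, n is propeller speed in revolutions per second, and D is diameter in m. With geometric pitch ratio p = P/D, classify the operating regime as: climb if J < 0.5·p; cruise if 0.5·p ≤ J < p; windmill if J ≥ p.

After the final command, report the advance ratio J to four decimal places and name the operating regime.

set_propeller: D = 1.368 m, P = 0.867 m (p = P/D = 0.633772); state ← (V=0, rpm=0)
throttle_to(2392): rpm ← 2392
adjust_throttle(+328): rpm ← 2392 +328 = 2720
set_airspeed(60.66): V ← 60.66 m/s
adjust_throttle(+1255): rpm ← 2720 +1255 = 3975
final state: V = 60.66 m/s, rpm = 3975 → n = rpm/60 = 66.250000 rev/s
J = V / (n·D) = 60.66 / (66.250000 × 1.368) = 0.669315
regime bands: climb J<0.3169 | cruise [0.3169, 0.6338) | windmill J≥0.6338
J = 0.6693 → windmill

J = 0.6693, regime = windmill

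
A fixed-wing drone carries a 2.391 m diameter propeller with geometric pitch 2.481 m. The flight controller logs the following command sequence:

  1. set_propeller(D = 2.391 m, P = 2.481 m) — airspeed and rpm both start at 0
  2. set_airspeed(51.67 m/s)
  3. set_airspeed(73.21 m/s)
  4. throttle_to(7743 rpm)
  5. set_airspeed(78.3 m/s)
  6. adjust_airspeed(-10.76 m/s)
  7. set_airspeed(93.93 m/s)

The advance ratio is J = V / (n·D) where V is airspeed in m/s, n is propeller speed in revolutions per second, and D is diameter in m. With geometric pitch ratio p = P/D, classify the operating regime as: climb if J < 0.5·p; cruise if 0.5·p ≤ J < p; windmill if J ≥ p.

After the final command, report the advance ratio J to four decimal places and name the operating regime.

J = 0.3044, regime = climb

set_propeller: D = 2.391 m, P = 2.481 m (p = P/D = 1.037641); state ← (V=0, rpm=0)
set_airspeed(51.67): V ← 51.67 m/s
set_airspeed(73.21): V ← 73.21 m/s
throttle_to(7743): rpm ← 7743
set_airspeed(78.3): V ← 78.3 m/s
adjust_airspeed(-10.76): V ← 78.3 -10.76 = 67.54 m/s
set_airspeed(93.93): V ← 93.93 m/s
final state: V = 93.93 m/s, rpm = 7743 → n = rpm/60 = 129.050000 rev/s
J = V / (n·D) = 93.93 / (129.050000 × 2.391) = 0.304415
regime bands: climb J<0.5188 | cruise [0.5188, 1.0376) | windmill J≥1.0376
J = 0.3044 → climb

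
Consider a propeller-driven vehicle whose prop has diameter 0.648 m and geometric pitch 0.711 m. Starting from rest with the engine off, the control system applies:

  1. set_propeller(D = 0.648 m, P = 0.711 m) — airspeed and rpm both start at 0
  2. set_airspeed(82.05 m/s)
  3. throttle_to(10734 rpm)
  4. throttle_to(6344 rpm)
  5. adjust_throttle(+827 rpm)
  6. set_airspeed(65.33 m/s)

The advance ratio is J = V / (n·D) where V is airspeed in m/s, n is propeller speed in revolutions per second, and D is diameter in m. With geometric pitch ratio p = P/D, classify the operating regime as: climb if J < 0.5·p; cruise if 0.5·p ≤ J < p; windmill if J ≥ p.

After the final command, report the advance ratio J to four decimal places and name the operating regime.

J = 0.8435, regime = cruise

set_propeller: D = 0.648 m, P = 0.711 m (p = P/D = 1.097222); state ← (V=0, rpm=0)
set_airspeed(82.05): V ← 82.05 m/s
throttle_to(10734): rpm ← 10734
throttle_to(6344): rpm ← 6344
adjust_throttle(+827): rpm ← 6344 +827 = 7171
set_airspeed(65.33): V ← 65.33 m/s
final state: V = 65.33 m/s, rpm = 7171 → n = rpm/60 = 119.516667 rev/s
J = V / (n·D) = 65.33 / (119.516667 × 0.648) = 0.843547
regime bands: climb J<0.5486 | cruise [0.5486, 1.0972) | windmill J≥1.0972
J = 0.8435 → cruise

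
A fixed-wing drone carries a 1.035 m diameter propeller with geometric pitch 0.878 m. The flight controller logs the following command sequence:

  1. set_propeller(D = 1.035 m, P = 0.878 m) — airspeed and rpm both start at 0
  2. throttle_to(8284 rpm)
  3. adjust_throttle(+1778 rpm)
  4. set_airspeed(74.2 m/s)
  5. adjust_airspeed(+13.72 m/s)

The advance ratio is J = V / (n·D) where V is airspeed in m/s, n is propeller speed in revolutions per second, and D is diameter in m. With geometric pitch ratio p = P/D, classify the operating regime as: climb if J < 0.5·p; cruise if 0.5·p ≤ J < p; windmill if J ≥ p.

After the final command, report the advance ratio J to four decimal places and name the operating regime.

set_propeller: D = 1.035 m, P = 0.878 m (p = P/D = 0.848309); state ← (V=0, rpm=0)
throttle_to(8284): rpm ← 8284
adjust_throttle(+1778): rpm ← 8284 +1778 = 10062
set_airspeed(74.2): V ← 74.2 m/s
adjust_airspeed(+13.72): V ← 74.2 +13.72 = 87.92 m/s
final state: V = 87.92 m/s, rpm = 10062 → n = rpm/60 = 167.700000 rev/s
J = V / (n·D) = 87.92 / (167.700000 × 1.035) = 0.506541
regime bands: climb J<0.4242 | cruise [0.4242, 0.8483) | windmill J≥0.8483
J = 0.5065 → cruise

J = 0.5065, regime = cruise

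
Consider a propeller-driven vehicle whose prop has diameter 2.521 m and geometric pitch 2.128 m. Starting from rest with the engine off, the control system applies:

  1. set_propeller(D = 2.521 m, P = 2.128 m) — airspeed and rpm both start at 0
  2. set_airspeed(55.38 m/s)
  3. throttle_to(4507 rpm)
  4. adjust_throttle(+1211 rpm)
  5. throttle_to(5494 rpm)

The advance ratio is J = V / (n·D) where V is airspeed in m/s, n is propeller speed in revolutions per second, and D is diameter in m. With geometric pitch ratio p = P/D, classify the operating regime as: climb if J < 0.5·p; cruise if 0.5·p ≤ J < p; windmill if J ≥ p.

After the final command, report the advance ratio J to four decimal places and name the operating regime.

set_propeller: D = 2.521 m, P = 2.128 m (p = P/D = 0.844109); state ← (V=0, rpm=0)
set_airspeed(55.38): V ← 55.38 m/s
throttle_to(4507): rpm ← 4507
adjust_throttle(+1211): rpm ← 4507 +1211 = 5718
throttle_to(5494): rpm ← 5494
final state: V = 55.38 m/s, rpm = 5494 → n = rpm/60 = 91.566667 rev/s
J = V / (n·D) = 55.38 / (91.566667 × 2.521) = 0.239907
regime bands: climb J<0.4221 | cruise [0.4221, 0.8441) | windmill J≥0.8441
J = 0.2399 → climb

J = 0.2399, regime = climb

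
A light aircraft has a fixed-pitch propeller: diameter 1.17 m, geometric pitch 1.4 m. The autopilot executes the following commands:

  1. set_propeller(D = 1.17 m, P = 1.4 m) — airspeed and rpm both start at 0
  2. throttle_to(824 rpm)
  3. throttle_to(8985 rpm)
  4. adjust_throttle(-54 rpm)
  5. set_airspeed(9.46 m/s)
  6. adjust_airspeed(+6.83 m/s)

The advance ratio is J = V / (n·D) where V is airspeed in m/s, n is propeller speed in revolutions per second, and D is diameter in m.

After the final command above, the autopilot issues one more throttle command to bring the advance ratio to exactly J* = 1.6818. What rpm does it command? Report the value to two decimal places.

set_propeller: D = 1.17 m, P = 1.4 m (p = P/D = 1.196581); state ← (V=0, rpm=0)
throttle_to(824): rpm ← 824
throttle_to(8985): rpm ← 8985
adjust_throttle(-54): rpm ← 8985 -54 = 8931
set_airspeed(9.46): V ← 9.46 m/s
adjust_airspeed(+6.83): V ← 9.46 +6.83 = 16.29 m/s
final state: V = 16.29 m/s, rpm = 8931 → n = rpm/60 = 148.850000 rev/s
target J* = 1.6818; solve J* = V/(n·D) for n: n = V/(J*·D) = 16.29/(1.6818 × 1.17) = 8.278676 rev/s
rpm = 60·n = 496.720547

rpm = 496.72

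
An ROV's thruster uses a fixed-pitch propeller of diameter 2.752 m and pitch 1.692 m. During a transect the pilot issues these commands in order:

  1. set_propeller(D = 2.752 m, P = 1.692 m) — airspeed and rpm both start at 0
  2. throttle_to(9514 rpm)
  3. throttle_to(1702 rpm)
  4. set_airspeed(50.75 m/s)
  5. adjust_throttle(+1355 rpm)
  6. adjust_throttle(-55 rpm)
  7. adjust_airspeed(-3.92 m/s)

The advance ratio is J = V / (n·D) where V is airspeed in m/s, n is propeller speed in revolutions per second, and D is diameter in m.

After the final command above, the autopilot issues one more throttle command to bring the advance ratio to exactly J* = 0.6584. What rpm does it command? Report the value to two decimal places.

set_propeller: D = 2.752 m, P = 1.692 m (p = P/D = 0.614826); state ← (V=0, rpm=0)
throttle_to(9514): rpm ← 9514
throttle_to(1702): rpm ← 1702
set_airspeed(50.75): V ← 50.75 m/s
adjust_throttle(+1355): rpm ← 1702 +1355 = 3057
adjust_throttle(-55): rpm ← 3057 -55 = 3002
adjust_airspeed(-3.92): V ← 50.75 -3.92 = 46.83 m/s
final state: V = 46.83 m/s, rpm = 3002 → n = rpm/60 = 50.033333 rev/s
target J* = 0.6584; solve J* = V/(n·D) for n: n = V/(J*·D) = 46.83/(0.6584 × 2.752) = 25.845558 rev/s
rpm = 60·n = 1550.733455

rpm = 1550.73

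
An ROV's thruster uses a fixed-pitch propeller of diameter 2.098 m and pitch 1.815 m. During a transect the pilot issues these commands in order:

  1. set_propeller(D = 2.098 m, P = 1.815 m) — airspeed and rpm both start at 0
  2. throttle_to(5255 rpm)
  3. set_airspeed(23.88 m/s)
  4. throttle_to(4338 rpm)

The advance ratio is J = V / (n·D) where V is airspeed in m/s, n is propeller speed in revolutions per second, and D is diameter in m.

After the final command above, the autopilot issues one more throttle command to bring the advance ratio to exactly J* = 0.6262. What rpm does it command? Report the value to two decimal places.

rpm = 1090.60

set_propeller: D = 2.098 m, P = 1.815 m (p = P/D = 0.865110); state ← (V=0, rpm=0)
throttle_to(5255): rpm ← 5255
set_airspeed(23.88): V ← 23.88 m/s
throttle_to(4338): rpm ← 4338
final state: V = 23.88 m/s, rpm = 4338 → n = rpm/60 = 72.300000 rev/s
target J* = 0.6262; solve J* = V/(n·D) for n: n = V/(J*·D) = 23.88/(0.6262 × 2.098) = 18.176731 rev/s
rpm = 60·n = 1090.603848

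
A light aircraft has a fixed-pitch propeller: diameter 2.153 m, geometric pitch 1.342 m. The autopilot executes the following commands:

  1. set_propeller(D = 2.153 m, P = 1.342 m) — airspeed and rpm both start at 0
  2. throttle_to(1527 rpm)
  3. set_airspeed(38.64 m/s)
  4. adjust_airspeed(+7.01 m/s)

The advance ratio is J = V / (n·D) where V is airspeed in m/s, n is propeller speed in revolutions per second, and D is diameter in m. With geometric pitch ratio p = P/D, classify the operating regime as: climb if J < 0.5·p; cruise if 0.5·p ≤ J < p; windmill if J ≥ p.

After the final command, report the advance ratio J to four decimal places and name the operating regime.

J = 0.8331, regime = windmill

set_propeller: D = 2.153 m, P = 1.342 m (p = P/D = 0.623316); state ← (V=0, rpm=0)
throttle_to(1527): rpm ← 1527
set_airspeed(38.64): V ← 38.64 m/s
adjust_airspeed(+7.01): V ← 38.64 +7.01 = 45.65 m/s
final state: V = 45.65 m/s, rpm = 1527 → n = rpm/60 = 25.450000 rev/s
J = V / (n·D) = 45.65 / (25.450000 × 2.153) = 0.833123
regime bands: climb J<0.3117 | cruise [0.3117, 0.6233) | windmill J≥0.6233
J = 0.8331 → windmill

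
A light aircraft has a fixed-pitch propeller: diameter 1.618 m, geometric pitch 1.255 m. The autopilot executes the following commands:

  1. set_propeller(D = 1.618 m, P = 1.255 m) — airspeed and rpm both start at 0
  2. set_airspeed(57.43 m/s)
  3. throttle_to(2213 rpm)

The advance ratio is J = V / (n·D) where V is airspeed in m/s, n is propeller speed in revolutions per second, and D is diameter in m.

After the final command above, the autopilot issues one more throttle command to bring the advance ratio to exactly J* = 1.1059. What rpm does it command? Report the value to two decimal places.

rpm = 1925.73

set_propeller: D = 1.618 m, P = 1.255 m (p = P/D = 0.775649); state ← (V=0, rpm=0)
set_airspeed(57.43): V ← 57.43 m/s
throttle_to(2213): rpm ← 2213
final state: V = 57.43 m/s, rpm = 2213 → n = rpm/60 = 36.883333 rev/s
target J* = 1.1059; solve J* = V/(n·D) for n: n = V/(J*·D) = 57.43/(1.1059 × 1.618) = 32.095522 rev/s
rpm = 60·n = 1925.731309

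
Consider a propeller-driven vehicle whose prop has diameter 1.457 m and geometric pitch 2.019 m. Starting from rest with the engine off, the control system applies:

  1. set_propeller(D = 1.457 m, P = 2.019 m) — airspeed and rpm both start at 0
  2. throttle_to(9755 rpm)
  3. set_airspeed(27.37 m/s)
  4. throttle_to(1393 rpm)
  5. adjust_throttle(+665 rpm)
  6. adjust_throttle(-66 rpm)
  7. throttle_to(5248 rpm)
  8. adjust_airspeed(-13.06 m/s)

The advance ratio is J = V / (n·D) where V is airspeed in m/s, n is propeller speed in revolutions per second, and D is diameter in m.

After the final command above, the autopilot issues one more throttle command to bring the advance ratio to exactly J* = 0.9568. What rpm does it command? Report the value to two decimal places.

set_propeller: D = 1.457 m, P = 2.019 m (p = P/D = 1.385724); state ← (V=0, rpm=0)
throttle_to(9755): rpm ← 9755
set_airspeed(27.37): V ← 27.37 m/s
throttle_to(1393): rpm ← 1393
adjust_throttle(+665): rpm ← 1393 +665 = 2058
adjust_throttle(-66): rpm ← 2058 -66 = 1992
throttle_to(5248): rpm ← 5248
adjust_airspeed(-13.06): V ← 27.37 -13.06 = 14.31 m/s
final state: V = 14.31 m/s, rpm = 5248 → n = rpm/60 = 87.466667 rev/s
target J* = 0.9568; solve J* = V/(n·D) for n: n = V/(J*·D) = 14.31/(0.9568 × 1.457) = 10.264999 rev/s
rpm = 60·n = 615.899946

rpm = 615.90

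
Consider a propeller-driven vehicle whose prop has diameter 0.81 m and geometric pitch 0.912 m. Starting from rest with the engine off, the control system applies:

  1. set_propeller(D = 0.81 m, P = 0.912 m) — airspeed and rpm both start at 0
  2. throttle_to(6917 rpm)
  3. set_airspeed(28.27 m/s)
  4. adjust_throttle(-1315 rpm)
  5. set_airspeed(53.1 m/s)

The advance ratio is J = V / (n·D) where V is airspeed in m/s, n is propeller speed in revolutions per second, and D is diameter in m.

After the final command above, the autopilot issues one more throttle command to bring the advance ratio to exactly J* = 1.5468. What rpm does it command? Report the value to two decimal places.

set_propeller: D = 0.81 m, P = 0.912 m (p = P/D = 1.125926); state ← (V=0, rpm=0)
throttle_to(6917): rpm ← 6917
set_airspeed(28.27): V ← 28.27 m/s
adjust_throttle(-1315): rpm ← 6917 -1315 = 5602
set_airspeed(53.1): V ← 53.1 m/s
final state: V = 53.1 m/s, rpm = 5602 → n = rpm/60 = 93.366667 rev/s
target J* = 1.5468; solve J* = V/(n·D) for n: n = V/(J*·D) = 53.1/(1.5468 × 0.81) = 42.381404 rev/s
rpm = 60·n = 2542.884234

rpm = 2542.88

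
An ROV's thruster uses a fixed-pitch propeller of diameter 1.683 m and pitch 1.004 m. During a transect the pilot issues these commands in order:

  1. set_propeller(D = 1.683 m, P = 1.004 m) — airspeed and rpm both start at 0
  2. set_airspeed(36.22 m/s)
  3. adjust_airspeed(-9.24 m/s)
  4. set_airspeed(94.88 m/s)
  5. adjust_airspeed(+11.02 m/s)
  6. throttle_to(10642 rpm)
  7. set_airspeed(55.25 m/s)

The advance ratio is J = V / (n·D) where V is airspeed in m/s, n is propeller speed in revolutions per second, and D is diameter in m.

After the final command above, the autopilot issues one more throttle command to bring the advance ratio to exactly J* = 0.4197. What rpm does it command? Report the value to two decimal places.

rpm = 4693.11

set_propeller: D = 1.683 m, P = 1.004 m (p = P/D = 0.596554); state ← (V=0, rpm=0)
set_airspeed(36.22): V ← 36.22 m/s
adjust_airspeed(-9.24): V ← 36.22 -9.24 = 26.98 m/s
set_airspeed(94.88): V ← 94.88 m/s
adjust_airspeed(+11.02): V ← 94.88 +11.02 = 105.9 m/s
throttle_to(10642): rpm ← 10642
set_airspeed(55.25): V ← 55.25 m/s
final state: V = 55.25 m/s, rpm = 10642 → n = rpm/60 = 177.366667 rev/s
target J* = 0.4197; solve J* = V/(n·D) for n: n = V/(J*·D) = 55.25/(0.4197 × 1.683) = 78.218448 rev/s
rpm = 60·n = 4693.106909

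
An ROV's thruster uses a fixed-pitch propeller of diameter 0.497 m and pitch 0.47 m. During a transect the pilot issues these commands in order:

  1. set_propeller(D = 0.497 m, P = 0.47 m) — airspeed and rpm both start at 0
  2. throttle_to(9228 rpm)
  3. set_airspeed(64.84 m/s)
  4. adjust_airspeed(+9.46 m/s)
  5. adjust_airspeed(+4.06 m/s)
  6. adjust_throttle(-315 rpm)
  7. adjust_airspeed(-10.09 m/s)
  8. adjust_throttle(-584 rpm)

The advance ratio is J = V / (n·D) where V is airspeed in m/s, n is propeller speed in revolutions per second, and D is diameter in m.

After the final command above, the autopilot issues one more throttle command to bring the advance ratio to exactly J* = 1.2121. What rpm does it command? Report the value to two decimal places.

set_propeller: D = 0.497 m, P = 0.47 m (p = P/D = 0.945674); state ← (V=0, rpm=0)
throttle_to(9228): rpm ← 9228
set_airspeed(64.84): V ← 64.84 m/s
adjust_airspeed(+9.46): V ← 64.84 +9.46 = 74.3 m/s
adjust_airspeed(+4.06): V ← 74.3 +4.06 = 78.36 m/s
adjust_throttle(-315): rpm ← 9228 -315 = 8913
adjust_airspeed(-10.09): V ← 78.36 -10.09 = 68.27 m/s
adjust_throttle(-584): rpm ← 8913 -584 = 8329
final state: V = 68.27 m/s, rpm = 8329 → n = rpm/60 = 138.816667 rev/s
target J* = 1.2121; solve J* = V/(n·D) for n: n = V/(J*·D) = 68.27/(1.2121 × 0.497) = 113.327436 rev/s
rpm = 60·n = 6799.646157

rpm = 6799.65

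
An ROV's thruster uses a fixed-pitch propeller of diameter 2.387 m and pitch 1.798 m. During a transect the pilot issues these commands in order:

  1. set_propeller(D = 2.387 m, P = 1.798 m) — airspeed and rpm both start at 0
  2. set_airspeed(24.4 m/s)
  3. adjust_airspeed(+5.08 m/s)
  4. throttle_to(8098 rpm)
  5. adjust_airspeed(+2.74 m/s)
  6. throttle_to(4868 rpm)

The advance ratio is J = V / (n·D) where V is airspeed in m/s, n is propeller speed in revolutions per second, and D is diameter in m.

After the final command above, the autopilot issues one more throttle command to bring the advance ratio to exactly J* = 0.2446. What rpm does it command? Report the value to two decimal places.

set_propeller: D = 2.387 m, P = 1.798 m (p = P/D = 0.753247); state ← (V=0, rpm=0)
set_airspeed(24.4): V ← 24.4 m/s
adjust_airspeed(+5.08): V ← 24.4 +5.08 = 29.48 m/s
throttle_to(8098): rpm ← 8098
adjust_airspeed(+2.74): V ← 29.48 +2.74 = 32.22 m/s
throttle_to(4868): rpm ← 4868
final state: V = 32.22 m/s, rpm = 4868 → n = rpm/60 = 81.133333 rev/s
target J* = 0.2446; solve J* = V/(n·D) for n: n = V/(J*·D) = 32.22/(0.2446 × 2.387) = 55.184443 rev/s
rpm = 60·n = 3311.066588

rpm = 3311.07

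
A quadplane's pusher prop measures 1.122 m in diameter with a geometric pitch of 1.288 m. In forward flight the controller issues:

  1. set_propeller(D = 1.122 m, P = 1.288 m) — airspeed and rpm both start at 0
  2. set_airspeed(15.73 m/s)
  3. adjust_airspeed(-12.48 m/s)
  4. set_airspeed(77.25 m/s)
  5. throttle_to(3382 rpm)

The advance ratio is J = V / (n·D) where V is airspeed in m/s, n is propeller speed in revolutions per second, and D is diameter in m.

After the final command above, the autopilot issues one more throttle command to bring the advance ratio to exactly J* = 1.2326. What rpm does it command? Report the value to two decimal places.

set_propeller: D = 1.122 m, P = 1.288 m (p = P/D = 1.147950); state ← (V=0, rpm=0)
set_airspeed(15.73): V ← 15.73 m/s
adjust_airspeed(-12.48): V ← 15.73 -12.48 = 3.25 m/s
set_airspeed(77.25): V ← 77.25 m/s
throttle_to(3382): rpm ← 3382
final state: V = 77.25 m/s, rpm = 3382 → n = rpm/60 = 56.366667 rev/s
target J* = 1.2326; solve J* = V/(n·D) for n: n = V/(J*·D) = 77.25/(1.2326 × 1.122) = 55.857754 rev/s
rpm = 60·n = 3351.465230

rpm = 3351.47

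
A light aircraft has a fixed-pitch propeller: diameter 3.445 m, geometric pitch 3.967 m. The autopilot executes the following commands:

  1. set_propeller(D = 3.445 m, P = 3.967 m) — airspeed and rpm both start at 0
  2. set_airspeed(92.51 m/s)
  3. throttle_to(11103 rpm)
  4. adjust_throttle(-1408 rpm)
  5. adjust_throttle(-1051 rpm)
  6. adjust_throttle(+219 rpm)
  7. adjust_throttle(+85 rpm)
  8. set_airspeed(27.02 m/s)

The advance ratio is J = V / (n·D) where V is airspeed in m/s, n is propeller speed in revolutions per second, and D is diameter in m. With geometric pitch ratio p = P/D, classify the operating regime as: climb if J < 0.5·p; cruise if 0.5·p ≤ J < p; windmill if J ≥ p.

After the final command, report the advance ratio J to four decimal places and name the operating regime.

J = 0.0526, regime = climb

set_propeller: D = 3.445 m, P = 3.967 m (p = P/D = 1.151524); state ← (V=0, rpm=0)
set_airspeed(92.51): V ← 92.51 m/s
throttle_to(11103): rpm ← 11103
adjust_throttle(-1408): rpm ← 11103 -1408 = 9695
adjust_throttle(-1051): rpm ← 9695 -1051 = 8644
adjust_throttle(+219): rpm ← 8644 +219 = 8863
adjust_throttle(+85): rpm ← 8863 +85 = 8948
set_airspeed(27.02): V ← 27.02 m/s
final state: V = 27.02 m/s, rpm = 8948 → n = rpm/60 = 149.133333 rev/s
J = V / (n·D) = 27.02 / (149.133333 × 3.445) = 0.052592
regime bands: climb J<0.5758 | cruise [0.5758, 1.1515) | windmill J≥1.1515
J = 0.0526 → climb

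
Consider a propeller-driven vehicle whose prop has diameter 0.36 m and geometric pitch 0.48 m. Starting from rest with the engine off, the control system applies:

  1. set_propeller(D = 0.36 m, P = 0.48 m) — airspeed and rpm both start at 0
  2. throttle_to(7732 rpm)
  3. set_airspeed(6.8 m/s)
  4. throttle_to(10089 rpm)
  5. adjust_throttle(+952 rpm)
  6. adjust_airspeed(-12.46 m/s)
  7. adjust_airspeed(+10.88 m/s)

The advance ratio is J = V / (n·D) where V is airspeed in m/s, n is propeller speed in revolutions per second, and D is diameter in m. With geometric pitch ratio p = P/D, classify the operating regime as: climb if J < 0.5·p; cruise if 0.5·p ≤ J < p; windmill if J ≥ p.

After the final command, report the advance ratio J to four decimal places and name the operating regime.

J = 0.0788, regime = climb

set_propeller: D = 0.36 m, P = 0.48 m (p = P/D = 1.333333); state ← (V=0, rpm=0)
throttle_to(7732): rpm ← 7732
set_airspeed(6.8): V ← 6.8 m/s
throttle_to(10089): rpm ← 10089
adjust_throttle(+952): rpm ← 10089 +952 = 11041
adjust_airspeed(-12.46): V ← 6.8 -12.46 = -5.66 m/s
adjust_airspeed(+10.88): V ← -5.66 +10.88 = 5.22 m/s
final state: V = 5.22 m/s, rpm = 11041 → n = rpm/60 = 184.016667 rev/s
J = V / (n·D) = 5.22 / (184.016667 × 0.36) = 0.078797
regime bands: climb J<0.6667 | cruise [0.6667, 1.3333) | windmill J≥1.3333
J = 0.0788 → climb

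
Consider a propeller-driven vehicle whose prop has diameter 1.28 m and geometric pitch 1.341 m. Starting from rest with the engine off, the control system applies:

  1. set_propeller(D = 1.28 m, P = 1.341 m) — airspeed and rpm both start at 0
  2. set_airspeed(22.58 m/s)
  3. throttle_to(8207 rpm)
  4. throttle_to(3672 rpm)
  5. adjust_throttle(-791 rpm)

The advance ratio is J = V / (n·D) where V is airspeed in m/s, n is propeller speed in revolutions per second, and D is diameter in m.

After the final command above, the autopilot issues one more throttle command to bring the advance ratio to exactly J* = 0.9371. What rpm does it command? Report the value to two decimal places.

set_propeller: D = 1.28 m, P = 1.341 m (p = P/D = 1.047656); state ← (V=0, rpm=0)
set_airspeed(22.58): V ← 22.58 m/s
throttle_to(8207): rpm ← 8207
throttle_to(3672): rpm ← 3672
adjust_throttle(-791): rpm ← 3672 -791 = 2881
final state: V = 22.58 m/s, rpm = 2881 → n = rpm/60 = 48.016667 rev/s
target J* = 0.9371; solve J* = V/(n·D) for n: n = V/(J*·D) = 22.58/(0.9371 × 1.28) = 18.824699 rev/s
rpm = 60·n = 1129.481912

rpm = 1129.48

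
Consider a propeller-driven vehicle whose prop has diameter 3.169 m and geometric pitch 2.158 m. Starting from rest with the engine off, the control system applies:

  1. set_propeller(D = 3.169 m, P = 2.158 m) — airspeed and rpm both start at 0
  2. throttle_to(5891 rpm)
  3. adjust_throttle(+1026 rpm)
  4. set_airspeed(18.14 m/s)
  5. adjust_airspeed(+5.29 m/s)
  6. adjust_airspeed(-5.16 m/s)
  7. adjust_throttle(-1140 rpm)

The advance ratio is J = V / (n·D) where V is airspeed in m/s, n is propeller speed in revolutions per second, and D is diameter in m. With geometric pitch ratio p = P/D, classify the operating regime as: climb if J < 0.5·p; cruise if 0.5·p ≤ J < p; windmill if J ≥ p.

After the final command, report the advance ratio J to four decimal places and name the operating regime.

set_propeller: D = 3.169 m, P = 2.158 m (p = P/D = 0.680972); state ← (V=0, rpm=0)
throttle_to(5891): rpm ← 5891
adjust_throttle(+1026): rpm ← 5891 +1026 = 6917
set_airspeed(18.14): V ← 18.14 m/s
adjust_airspeed(+5.29): V ← 18.14 +5.29 = 23.43 m/s
adjust_airspeed(-5.16): V ← 23.43 -5.16 = 18.27 m/s
adjust_throttle(-1140): rpm ← 6917 -1140 = 5777
final state: V = 18.27 m/s, rpm = 5777 → n = rpm/60 = 96.283333 rev/s
J = V / (n·D) = 18.27 / (96.283333 × 3.169) = 0.059878
regime bands: climb J<0.3405 | cruise [0.3405, 0.6810) | windmill J≥0.6810
J = 0.0599 → climb

J = 0.0599, regime = climb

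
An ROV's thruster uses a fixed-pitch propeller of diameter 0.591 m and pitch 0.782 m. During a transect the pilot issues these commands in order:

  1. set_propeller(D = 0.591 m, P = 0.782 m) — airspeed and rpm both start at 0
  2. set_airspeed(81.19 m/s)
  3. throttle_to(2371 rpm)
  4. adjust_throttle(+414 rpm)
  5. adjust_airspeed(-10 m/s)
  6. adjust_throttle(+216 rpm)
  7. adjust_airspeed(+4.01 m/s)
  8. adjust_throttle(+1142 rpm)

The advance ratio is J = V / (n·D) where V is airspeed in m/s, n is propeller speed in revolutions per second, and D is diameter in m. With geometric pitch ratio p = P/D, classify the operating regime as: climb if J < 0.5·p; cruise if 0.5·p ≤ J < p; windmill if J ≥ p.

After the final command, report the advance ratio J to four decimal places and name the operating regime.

set_propeller: D = 0.591 m, P = 0.782 m (p = P/D = 1.323181); state ← (V=0, rpm=0)
set_airspeed(81.19): V ← 81.19 m/s
throttle_to(2371): rpm ← 2371
adjust_throttle(+414): rpm ← 2371 +414 = 2785
adjust_airspeed(-10): V ← 81.19 -10 = 71.19 m/s
adjust_throttle(+216): rpm ← 2785 +216 = 3001
adjust_airspeed(+4.01): V ← 71.19 +4.01 = 75.2 m/s
adjust_throttle(+1142): rpm ← 3001 +1142 = 4143
final state: V = 75.2 m/s, rpm = 4143 → n = rpm/60 = 69.050000 rev/s
J = V / (n·D) = 75.2 / (69.050000 × 0.591) = 1.842751
regime bands: climb J<0.6616 | cruise [0.6616, 1.3232) | windmill J≥1.3232
J = 1.8428 → windmill

J = 1.8428, regime = windmill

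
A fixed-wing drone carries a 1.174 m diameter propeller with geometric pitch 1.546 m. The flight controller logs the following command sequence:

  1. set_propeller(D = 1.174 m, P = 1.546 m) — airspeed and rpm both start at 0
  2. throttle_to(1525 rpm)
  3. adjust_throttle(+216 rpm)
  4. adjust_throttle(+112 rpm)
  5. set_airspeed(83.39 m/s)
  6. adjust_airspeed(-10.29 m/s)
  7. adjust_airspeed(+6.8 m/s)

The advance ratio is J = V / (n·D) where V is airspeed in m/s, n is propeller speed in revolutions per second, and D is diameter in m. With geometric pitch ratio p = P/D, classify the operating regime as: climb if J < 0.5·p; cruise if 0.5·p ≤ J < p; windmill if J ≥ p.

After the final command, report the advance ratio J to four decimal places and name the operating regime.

J = 2.2037, regime = windmill

set_propeller: D = 1.174 m, P = 1.546 m (p = P/D = 1.316865); state ← (V=0, rpm=0)
throttle_to(1525): rpm ← 1525
adjust_throttle(+216): rpm ← 1525 +216 = 1741
adjust_throttle(+112): rpm ← 1741 +112 = 1853
set_airspeed(83.39): V ← 83.39 m/s
adjust_airspeed(-10.29): V ← 83.39 -10.29 = 73.1 m/s
adjust_airspeed(+6.8): V ← 73.1 +6.8 = 79.9 m/s
final state: V = 79.9 m/s, rpm = 1853 → n = rpm/60 = 30.883333 rev/s
J = V / (n·D) = 79.9 / (30.883333 × 1.174) = 2.203710
regime bands: climb J<0.6584 | cruise [0.6584, 1.3169) | windmill J≥1.3169
J = 2.2037 → windmill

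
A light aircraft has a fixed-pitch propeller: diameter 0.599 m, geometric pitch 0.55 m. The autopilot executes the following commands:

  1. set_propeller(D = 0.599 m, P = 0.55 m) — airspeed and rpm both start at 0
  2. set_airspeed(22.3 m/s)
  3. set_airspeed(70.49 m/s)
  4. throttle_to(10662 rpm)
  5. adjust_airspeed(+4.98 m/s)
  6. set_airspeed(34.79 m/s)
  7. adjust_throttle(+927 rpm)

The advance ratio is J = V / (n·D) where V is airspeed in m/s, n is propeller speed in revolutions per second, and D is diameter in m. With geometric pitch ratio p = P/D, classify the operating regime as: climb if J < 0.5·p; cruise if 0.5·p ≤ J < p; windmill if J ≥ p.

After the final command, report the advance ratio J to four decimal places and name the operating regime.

set_propeller: D = 0.599 m, P = 0.55 m (p = P/D = 0.918197); state ← (V=0, rpm=0)
set_airspeed(22.3): V ← 22.3 m/s
set_airspeed(70.49): V ← 70.49 m/s
throttle_to(10662): rpm ← 10662
adjust_airspeed(+4.98): V ← 70.49 +4.98 = 75.47 m/s
set_airspeed(34.79): V ← 34.79 m/s
adjust_throttle(+927): rpm ← 10662 +927 = 11589
final state: V = 34.79 m/s, rpm = 11589 → n = rpm/60 = 193.150000 rev/s
J = V / (n·D) = 34.79 / (193.150000 × 0.599) = 0.300700
regime bands: climb J<0.4591 | cruise [0.4591, 0.9182) | windmill J≥0.9182
J = 0.3007 → climb

J = 0.3007, regime = climb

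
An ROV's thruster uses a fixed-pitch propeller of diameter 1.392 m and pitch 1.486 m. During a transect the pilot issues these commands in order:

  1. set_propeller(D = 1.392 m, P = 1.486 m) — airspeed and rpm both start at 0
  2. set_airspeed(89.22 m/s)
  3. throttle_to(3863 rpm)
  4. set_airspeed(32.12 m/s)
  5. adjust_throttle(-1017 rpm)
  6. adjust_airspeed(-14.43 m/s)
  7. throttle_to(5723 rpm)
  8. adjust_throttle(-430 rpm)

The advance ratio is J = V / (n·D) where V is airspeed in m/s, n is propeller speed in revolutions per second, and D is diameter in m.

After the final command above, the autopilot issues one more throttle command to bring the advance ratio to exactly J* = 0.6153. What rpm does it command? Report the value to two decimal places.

set_propeller: D = 1.392 m, P = 1.486 m (p = P/D = 1.067529); state ← (V=0, rpm=0)
set_airspeed(89.22): V ← 89.22 m/s
throttle_to(3863): rpm ← 3863
set_airspeed(32.12): V ← 32.12 m/s
adjust_throttle(-1017): rpm ← 3863 -1017 = 2846
adjust_airspeed(-14.43): V ← 32.12 -14.43 = 17.69 m/s
throttle_to(5723): rpm ← 5723
adjust_throttle(-430): rpm ← 5723 -430 = 5293
final state: V = 17.69 m/s, rpm = 5293 → n = rpm/60 = 88.216667 rev/s
target J* = 0.6153; solve J* = V/(n·D) for n: n = V/(J*·D) = 17.69/(0.6153 × 1.392) = 20.653882 rev/s
rpm = 60·n = 1239.232895

rpm = 1239.23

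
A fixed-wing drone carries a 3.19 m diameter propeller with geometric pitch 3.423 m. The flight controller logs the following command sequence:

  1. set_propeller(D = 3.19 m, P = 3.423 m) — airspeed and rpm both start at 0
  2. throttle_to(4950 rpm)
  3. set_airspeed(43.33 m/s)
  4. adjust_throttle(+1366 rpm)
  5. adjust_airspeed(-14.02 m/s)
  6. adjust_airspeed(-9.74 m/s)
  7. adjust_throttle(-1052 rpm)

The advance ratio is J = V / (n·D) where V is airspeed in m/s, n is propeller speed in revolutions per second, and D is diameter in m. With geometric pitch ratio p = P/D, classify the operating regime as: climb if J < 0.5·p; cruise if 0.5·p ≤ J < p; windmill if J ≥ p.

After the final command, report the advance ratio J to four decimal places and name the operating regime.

J = 0.0699, regime = climb

set_propeller: D = 3.19 m, P = 3.423 m (p = P/D = 1.073041); state ← (V=0, rpm=0)
throttle_to(4950): rpm ← 4950
set_airspeed(43.33): V ← 43.33 m/s
adjust_throttle(+1366): rpm ← 4950 +1366 = 6316
adjust_airspeed(-14.02): V ← 43.33 -14.02 = 29.31 m/s
adjust_airspeed(-9.74): V ← 29.31 -9.74 = 19.57 m/s
adjust_throttle(-1052): rpm ← 6316 -1052 = 5264
final state: V = 19.57 m/s, rpm = 5264 → n = rpm/60 = 87.733333 rev/s
J = V / (n·D) = 19.57 / (87.733333 × 3.19) = 0.069925
regime bands: climb J<0.5365 | cruise [0.5365, 1.0730) | windmill J≥1.0730
J = 0.0699 → climb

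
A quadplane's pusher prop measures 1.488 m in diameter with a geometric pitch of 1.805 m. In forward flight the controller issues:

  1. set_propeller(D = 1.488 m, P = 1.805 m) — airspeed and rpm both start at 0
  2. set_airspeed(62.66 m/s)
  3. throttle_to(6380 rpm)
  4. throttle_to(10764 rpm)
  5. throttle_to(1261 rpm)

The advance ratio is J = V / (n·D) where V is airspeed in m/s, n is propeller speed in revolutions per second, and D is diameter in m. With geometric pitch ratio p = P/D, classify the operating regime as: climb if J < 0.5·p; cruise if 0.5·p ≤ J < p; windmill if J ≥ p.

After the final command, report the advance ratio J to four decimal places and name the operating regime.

set_propeller: D = 1.488 m, P = 1.805 m (p = P/D = 1.213038); state ← (V=0, rpm=0)
set_airspeed(62.66): V ← 62.66 m/s
throttle_to(6380): rpm ← 6380
throttle_to(10764): rpm ← 10764
throttle_to(1261): rpm ← 1261
final state: V = 62.66 m/s, rpm = 1261 → n = rpm/60 = 21.016667 rev/s
J = V / (n·D) = 62.66 / (21.016667 × 1.488) = 2.003658
regime bands: climb J<0.6065 | cruise [0.6065, 1.2130) | windmill J≥1.2130
J = 2.0037 → windmill

J = 2.0037, regime = windmill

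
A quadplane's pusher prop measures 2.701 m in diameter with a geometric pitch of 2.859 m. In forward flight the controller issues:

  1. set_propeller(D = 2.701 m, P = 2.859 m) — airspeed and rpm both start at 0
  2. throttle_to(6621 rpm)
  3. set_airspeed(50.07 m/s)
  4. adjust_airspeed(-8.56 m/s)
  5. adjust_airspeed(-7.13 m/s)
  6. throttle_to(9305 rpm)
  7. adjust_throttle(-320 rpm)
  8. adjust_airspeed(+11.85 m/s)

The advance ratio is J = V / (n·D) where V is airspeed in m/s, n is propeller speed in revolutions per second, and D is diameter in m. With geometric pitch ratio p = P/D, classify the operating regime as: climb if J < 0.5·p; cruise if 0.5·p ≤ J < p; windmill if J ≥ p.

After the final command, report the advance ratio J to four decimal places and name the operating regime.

J = 0.1143, regime = climb

set_propeller: D = 2.701 m, P = 2.859 m (p = P/D = 1.058497); state ← (V=0, rpm=0)
throttle_to(6621): rpm ← 6621
set_airspeed(50.07): V ← 50.07 m/s
adjust_airspeed(-8.56): V ← 50.07 -8.56 = 41.51 m/s
adjust_airspeed(-7.13): V ← 41.51 -7.13 = 34.38 m/s
throttle_to(9305): rpm ← 9305
adjust_throttle(-320): rpm ← 9305 -320 = 8985
adjust_airspeed(+11.85): V ← 34.38 +11.85 = 46.23 m/s
final state: V = 46.23 m/s, rpm = 8985 → n = rpm/60 = 149.750000 rev/s
J = V / (n·D) = 46.23 / (149.750000 × 2.701) = 0.114296
regime bands: climb J<0.5292 | cruise [0.5292, 1.0585) | windmill J≥1.0585
J = 0.1143 → climb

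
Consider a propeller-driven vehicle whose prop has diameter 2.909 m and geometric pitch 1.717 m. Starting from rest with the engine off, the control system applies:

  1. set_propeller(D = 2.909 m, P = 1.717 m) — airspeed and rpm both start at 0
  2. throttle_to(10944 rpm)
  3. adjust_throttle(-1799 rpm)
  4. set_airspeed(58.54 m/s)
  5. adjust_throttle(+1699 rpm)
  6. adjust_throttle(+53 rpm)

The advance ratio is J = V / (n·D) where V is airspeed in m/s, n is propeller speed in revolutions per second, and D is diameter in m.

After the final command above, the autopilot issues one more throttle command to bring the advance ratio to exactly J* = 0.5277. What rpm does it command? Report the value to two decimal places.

rpm = 2288.09

set_propeller: D = 2.909 m, P = 1.717 m (p = P/D = 0.590237); state ← (V=0, rpm=0)
throttle_to(10944): rpm ← 10944
adjust_throttle(-1799): rpm ← 10944 -1799 = 9145
set_airspeed(58.54): V ← 58.54 m/s
adjust_throttle(+1699): rpm ← 9145 +1699 = 10844
adjust_throttle(+53): rpm ← 10844 +53 = 10897
final state: V = 58.54 m/s, rpm = 10897 → n = rpm/60 = 181.616667 rev/s
target J* = 0.5277; solve J* = V/(n·D) for n: n = V/(J*·D) = 58.54/(0.5277 × 2.909) = 38.134838 rev/s
rpm = 60·n = 2288.090263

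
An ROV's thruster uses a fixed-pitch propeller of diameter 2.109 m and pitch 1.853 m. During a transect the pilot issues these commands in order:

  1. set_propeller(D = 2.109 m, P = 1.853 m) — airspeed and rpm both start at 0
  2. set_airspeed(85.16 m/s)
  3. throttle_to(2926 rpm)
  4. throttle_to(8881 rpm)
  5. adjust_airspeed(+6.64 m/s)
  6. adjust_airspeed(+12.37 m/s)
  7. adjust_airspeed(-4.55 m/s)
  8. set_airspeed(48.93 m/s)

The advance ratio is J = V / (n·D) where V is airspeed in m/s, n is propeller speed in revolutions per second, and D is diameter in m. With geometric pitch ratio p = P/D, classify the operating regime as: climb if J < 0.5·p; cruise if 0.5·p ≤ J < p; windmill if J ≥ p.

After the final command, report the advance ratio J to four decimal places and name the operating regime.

set_propeller: D = 2.109 m, P = 1.853 m (p = P/D = 0.878615); state ← (V=0, rpm=0)
set_airspeed(85.16): V ← 85.16 m/s
throttle_to(2926): rpm ← 2926
throttle_to(8881): rpm ← 8881
adjust_airspeed(+6.64): V ← 85.16 +6.64 = 91.8 m/s
adjust_airspeed(+12.37): V ← 91.8 +12.37 = 104.17 m/s
adjust_airspeed(-4.55): V ← 104.17 -4.55 = 99.62 m/s
set_airspeed(48.93): V ← 48.93 m/s
final state: V = 48.93 m/s, rpm = 8881 → n = rpm/60 = 148.016667 rev/s
J = V / (n·D) = 48.93 / (148.016667 × 2.109) = 0.156743
regime bands: climb J<0.4393 | cruise [0.4393, 0.8786) | windmill J≥0.8786
J = 0.1567 → climb

J = 0.1567, regime = climb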